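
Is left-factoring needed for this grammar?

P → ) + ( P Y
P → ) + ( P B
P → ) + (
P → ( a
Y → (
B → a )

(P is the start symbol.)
Yes, P has productions with common prefix ') + ('

Left-factoring is needed when two productions for the same non-terminal
share a common prefix on the right-hand side.

Productions for P:
  P → ) + ( P Y
  P → ) + ( P B
  P → ) + (
  P → ( a

Found common prefix ') + (' in productions for P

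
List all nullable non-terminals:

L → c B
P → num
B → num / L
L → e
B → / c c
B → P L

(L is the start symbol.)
None

A non-terminal is nullable if it can derive ε (the empty string): either it has an ε-production, or it has a production whose right-hand side consists entirely of nullable non-terminals.

There are no ε-productions, so no non-terminal can derive ε.
No non-terminals are nullable.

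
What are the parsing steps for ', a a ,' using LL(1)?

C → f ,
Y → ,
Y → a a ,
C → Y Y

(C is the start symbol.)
LL(1) parsing maintains a stack (initially the start symbol over $) and the input. At each step: if the stack top is a terminal, match it against the current input token; if it is a non-terminal N, replace it with the RHS of M[N, lookahead] (the unique production whose predict set contains the lookahead).

Stack is shown with the top on the left.

Stack    Input      Action
--------------------------
C $      , a a , $  output C → Y Y
Y Y $    , a a , $  output Y → ,
, Y $    , a a , $  match ','
Y $      a a , $    output Y → a a ,
a a , $  a a , $    match 'a'
a , $    a , $      match 'a'
, $      , $        match ','
$        $          accept

The string is accepted.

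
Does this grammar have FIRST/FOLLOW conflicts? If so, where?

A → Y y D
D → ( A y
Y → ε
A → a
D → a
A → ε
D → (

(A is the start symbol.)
Yes. A → Y y D with FOLLOW(A) on { 'y' }

A FIRST/FOLLOW conflict occurs when a non-terminal N has a nullable alternative N → β (β ⇒* ε) and another alternative N → α with FIRST(α) ∩ FOLLOW(N) ≠ ∅: on such a lookahead the parser cannot decide between expanding α and letting N vanish via β.

Nullable non-terminals: A, Y.
FIRST sets used below: FIRST(Y) = { ε }

A: nullable alternative(s) A → ε; FOLLOW(A) = { $, 'y' }
  A → Y y D: FIRST \ {ε} = { 'y' } — overlaps FOLLOW(A) on { 'y' }: CONFLICT
  A → a: FIRST \ {ε} = { 'a' } — disjoint from FOLLOW(A)
  A → ε: FIRST \ {ε} = { } — this is the only nullable alternative, skip
Y has a nullable alternative but only one production, so nothing to check.

D has no nullable alternative, so no FIRST/FOLLOW check is needed there.

So the grammar has 1 FIRST/FOLLOW conflict (marked CONFLICT above).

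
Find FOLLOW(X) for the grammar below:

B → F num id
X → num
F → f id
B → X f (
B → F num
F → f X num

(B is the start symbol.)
In B → X f (: X is followed by f '(', add FIRST(f '(') \ {ε} = { 'f' }
In F → f X num: X is followed by num, add FIRST(num) \ {ε} = { 'num' }

Taking the union: FOLLOW(X) = { 'f', 'num' }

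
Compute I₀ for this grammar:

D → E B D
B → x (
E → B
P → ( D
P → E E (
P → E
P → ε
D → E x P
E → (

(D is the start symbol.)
First, augment the grammar with D' → D
I₀ = CLOSURE({ [D' → . D] }):
  [D' → . D] has the dot before D: add [D → . E B D], [D → . E x P]
  [D → . E B D] has the dot before E: add [E → . B], [E → . (]
  [E → . B] has the dot before B: add [B → . x (]
No further items can be added.

I₀ = { [B → . x (], [D → . E B D], [D → . E x P], [D' → . D], [E → . (], [E → . B] }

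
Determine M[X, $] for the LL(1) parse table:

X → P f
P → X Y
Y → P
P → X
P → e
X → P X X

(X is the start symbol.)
To find M[X, $], we find productions for X where $ is in the predict set (PREDICT(N → α) = (FIRST(α) \ {ε}) ∪ (FOLLOW(N) if α ⇒* ε)).

Relevant sets:
  FIRST(P) = { 'e' }

X → P f: PREDICT = { 'e' }
X → P X X: PREDICT = { 'e' }

M[X, $] is empty (no production applies)

Answer: Empty (error entry)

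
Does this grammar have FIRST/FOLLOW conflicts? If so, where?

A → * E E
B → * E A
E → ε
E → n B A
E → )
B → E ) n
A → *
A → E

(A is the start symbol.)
Yes. A → '*' E E with FOLLOW(A) on { '*' }; A → '*' with FOLLOW(A) on { '*' }; E → n B A with FOLLOW(E) on { 'n' }; E → ')' with FOLLOW(E) on { ')' }

A FIRST/FOLLOW conflict occurs when a non-terminal N has a nullable alternative N → β (β ⇒* ε) and another alternative N → α with FIRST(α) ∩ FOLLOW(N) ≠ ∅: on such a lookahead the parser cannot decide between expanding α and letting N vanish via β.

Nullable non-terminals: A, E.
FIRST sets used below: FIRST(E) = { ')', 'n', ε }

A: nullable alternative(s) A → E; FOLLOW(A) = { $, ')', '*', 'n' }
  A → * E E: FIRST \ {ε} = { '*' } — overlaps FOLLOW(A) on { '*' }: CONFLICT
  A → *: FIRST \ {ε} = { '*' } — overlaps FOLLOW(A) on { '*' }: CONFLICT
  A → E: FIRST \ {ε} = { ')', 'n' } — this is the only nullable alternative, skip

E: nullable alternative(s) E → ε; FOLLOW(E) = { $, ')', '*', 'n' }
  E → ε: FIRST \ {ε} = { } — this is the only nullable alternative, skip
  E → n B A: FIRST \ {ε} = { 'n' } — overlaps FOLLOW(E) on { 'n' }: CONFLICT
  E → ): FIRST \ {ε} = { ')' } — overlaps FOLLOW(E) on { ')' }: CONFLICT

B has no nullable alternative, so no FIRST/FOLLOW check is needed there.

So the grammar has 4 FIRST/FOLLOW conflicts (marked CONFLICT above).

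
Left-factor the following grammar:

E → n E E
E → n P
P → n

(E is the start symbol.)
E → n E'
E' → E E
E' → P
P → n

Left-factoring transforms A → αβ₁ | αβ₂ into A → αA' and A' → β₁ | β₂
(α is the longest common prefix among the alternatives). Repeat until
no nonterminal has two alternatives with a common prefix.

Round 1: E has alternatives sharing prefix 'n'. Introduce E': E → n E'
  Add: E' → E E
  Add: E' → P

No remaining common prefixes — done.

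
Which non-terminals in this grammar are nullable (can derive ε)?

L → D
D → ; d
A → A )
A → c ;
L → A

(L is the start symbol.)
None

A non-terminal is nullable if it can derive ε (the empty string): either it has an ε-production, or it has a production whose right-hand side consists entirely of nullable non-terminals.

There are no ε-productions, so no non-terminal can derive ε.
No non-terminals are nullable.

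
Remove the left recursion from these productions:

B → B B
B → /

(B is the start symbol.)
B → / B'
B' → B B'
B' → ε

B is directly left-recursive. The standard transformation for
  A → A α₁ | ... | A α_m | β₁ | ... | β_n
is
  A  → β₁ A' | ... | β_n A'
  A' → α₁ A' | ... | α_m A' | ε

B → / becomes B → / B'
B → B B becomes B' → B B'
Add B' → ε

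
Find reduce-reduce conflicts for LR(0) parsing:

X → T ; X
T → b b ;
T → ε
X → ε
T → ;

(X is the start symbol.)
Augment with X' → X and build the canonical LR(0) collection (I0 = CLOSURE({[X' → . X]}), then GOTO on every symbol after a dot until no new states appear). It has 9 states:
  I0: { [T → . ;], [T → . b b ;], [T → .], [X → . T ; X], [X → .], [X' → . X] }  — shift, 2 reduces
  I1: { [T → ; .] }  — reduce
  I2: { [X → T . ; X] }  — shift
  I3: { [X' → X .] }  — accept
  I4: { [T → b . b ;] }  — shift
  I5: { [T → b b . ;] }  — shift
  I6: { [T → b b ; .] }  — reduce
  I7: { [T → . ;], [T → . b b ;], [T → .], [X → . T ; X], [X → .], [X → T ; . X] }  — shift, 2 reduces
  I8: { [X → T ; X .] }  — reduce

I0 contains complete items [T → .], [X → .] — reduce-reduce conflict.
I7 contains complete items [T → .], [X → .] — reduce-reduce conflict.

Answer: Yes — I0: [T → .] vs [X → .]; I7: [T → .] vs [X → .]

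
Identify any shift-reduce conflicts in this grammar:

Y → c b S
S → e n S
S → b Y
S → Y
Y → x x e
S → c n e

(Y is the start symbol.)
Augment with Y' → Y and build the canonical LR(0) collection (I0 = CLOSURE({[Y' → . Y]}), then GOTO on every symbol after a dot until no new states appear). It has 17 states:
  I0: { [Y → . c b S], [Y → . x x e], [Y' → . Y] }  — shift
  I1: { [Y' → Y .] }  — accept
  I2: { [Y → c . b S] }  — shift
  I3: { [Y → x . x e] }  — shift
  I4: { [Y → x x . e] }  — shift
  I5: { [Y → x x e .] }  — reduce
  I6: { [S → . Y], [S → . b Y], [S → . c n e], [S → . e n S], [Y → . c b S], [Y → . x x e], [Y → c b . S] }  — shift
  I7: { [Y → c b S .] }  — reduce
  I8: { [S → Y .] }  — reduce
  I9: { [S → b . Y], [Y → . c b S], [Y → . x x e] }  — shift
  I10: { [S → c . n e], [Y → c . b S] }  — shift
  I11: { [S → e . n S] }  — shift
  I12: { [S → . Y], [S → . b Y], [S → . c n e], [S → . e n S], [S → e n . S], [Y → . c b S], [Y → . x x e] }  — shift
  I13: { [S → e n S .] }  — reduce
  I14: { [S → c n . e] }  — shift
  I15: { [S → c n e .] }  — reduce
  I16: { [S → b Y .] }  — reduce

No state contains both a complete item and a shift item.

Answer: No shift-reduce conflicts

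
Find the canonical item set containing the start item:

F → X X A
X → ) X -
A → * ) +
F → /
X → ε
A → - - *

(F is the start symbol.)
{ [F → . /], [F → . X X A], [F' → . F], [X → . ) X -], [X → .] }

First, augment the grammar with F' → F
I₀ = CLOSURE({ [F' → . F] }):
  [F' → . F] has the dot before F: add [F → . X X A], [F → . /]
  [F → . X X A] has the dot before X: add [X → . ) X -], [X → .]
No further items can be added.

I₀ = { [F → . /], [F → . X X A], [F' → . F], [X → . ) X -], [X → .] }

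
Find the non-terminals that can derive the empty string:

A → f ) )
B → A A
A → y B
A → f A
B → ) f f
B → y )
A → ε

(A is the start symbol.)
A non-terminal is nullable if it can derive ε (the empty string): either it has an ε-production, or it has a production whose right-hand side consists entirely of nullable non-terminals.

ε-productions: A → ε
So A is immediately nullable.
B → A A: every symbol on the right is nullable, so B is nullable too.
Every non-terminal is now nullable.
Nullable = { 'A', 'B' }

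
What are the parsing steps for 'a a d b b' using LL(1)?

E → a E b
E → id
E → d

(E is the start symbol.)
Stack is shown with the top on the left.

Stack      Input        Action
------------------------------
E $        a a d b b $  output E → a E b
a E b $    a a d b b $  match 'a'
E b $      a d b b $    output E → a E b
a E b b $  a d b b $    match 'a'
E b b $    d b b $      output E → d
d b b $    d b b $      match 'd'
b b $      b b $        match 'b'
b $        b $          match 'b'
$          $            accept

The string is accepted.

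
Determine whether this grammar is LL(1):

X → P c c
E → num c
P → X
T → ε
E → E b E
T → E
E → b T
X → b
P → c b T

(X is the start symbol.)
No. Predict set conflict for X: { 'b' }

A grammar is LL(1) if for each non-terminal N with multiple productions, the predict sets of those productions are pairwise disjoint, where PREDICT(N → α) = (FIRST(α) \ {ε}) ∪ (FOLLOW(N) if α ⇒* ε).

Relevant sets:
  FIRST(P) = { 'b', 'c' }
  FIRST(E) = { 'b', 'num' }
  FIRST(X) = { 'b', 'c' }
  FOLLOW(T) = { 'b', 'c' }

For X:
  PREDICT(X → P c c) = { 'b', 'c' }
  PREDICT(X → b) = { 'b' }
For E:
  PREDICT(E → num c) = { 'num' }
  PREDICT(E → E b E) = { 'b', 'num' }
  PREDICT(E → b T) = { 'b' }
For P:
  PREDICT(P → X) = { 'b', 'c' }
  PREDICT(P → c b T) = { 'c' }
For T:
  PREDICT(T → ε) = { 'b', 'c' }
  PREDICT(T → E) = { 'b', 'num' }

Conflict found: Predict set conflict for X: { 'b' }
The grammar is NOT LL(1).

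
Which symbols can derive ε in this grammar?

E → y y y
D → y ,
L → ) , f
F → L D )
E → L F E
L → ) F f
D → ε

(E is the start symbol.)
ε-productions: D → ε
So D is immediately nullable.
No further non-terminal can be added: every production for the remaining non-terminals contains a terminal or a non-nullable non-terminal.
Nullable = { 'D' }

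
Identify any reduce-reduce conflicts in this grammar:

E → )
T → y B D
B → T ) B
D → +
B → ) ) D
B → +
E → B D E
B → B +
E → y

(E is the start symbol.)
Augment with E' → E and build the canonical LR(0) collection (I0 = CLOSURE({[E' → . E]}), then GOTO on every symbol after a dot until no new states appear). It has 20 states:
  I0: { [B → . ) ) D], [B → . +], [B → . B +], [B → . T ) B], [E → . )], [E → . B D E], [E → . y], [E' → . E], [T → . y B D] }  — shift
  I1: { [B → ) . ) D], [E → ) .] }  — shift, reduce
  I2: { [B → + .] }  — reduce
  I3: { [B → B . +], [D → . +], [E → B . D E] }  — shift
  I4: { [E' → E .] }  — accept
  I5: { [B → T . ) B] }  — shift
  I6: { [B → . ) ) D], [B → . +], [B → . B +], [B → . T ) B], [E → y .], [T → . y B D], [T → y . B D] }  — shift, reduce
  I7: { [B → ) . ) D] }  — shift
  I8: { [B → B . +], [D → . +], [T → y B . D] }  — shift
  I9: { [B → . ) ) D], [B → . +], [B → . B +], [B → . T ) B], [T → . y B D], [T → y . B D] }  — shift
  I10: { [B → B + .], [D → + .] }  — 2 reduces
  I11: { [T → y B D .] }  — reduce
  I12: { [B → ) ) . D], [D → . +] }  — shift
  I13: { [D → + .] }  — reduce
  I14: { [B → ) ) D .] }  — reduce
  I15: { [B → . ) ) D], [B → . +], [B → . B +], [B → . T ) B], [B → T ) . B], [T → . y B D] }  — shift
  I16: { [B → B . +], [B → T ) B .] }  — shift, reduce
  I17: { [B → B + .] }  — reduce
  I18: { [B → . ) ) D], [B → . +], [B → . B +], [B → . T ) B], [E → . )], [E → . B D E], [E → . y], [E → B D . E], [T → . y B D] }  — shift
  I19: { [E → B D E .] }  — reduce

I10 contains complete items [B → B + .], [D → + .] — reduce-reduce conflict.

Answer: Yes — I10: [B → B + .] vs [D → + .]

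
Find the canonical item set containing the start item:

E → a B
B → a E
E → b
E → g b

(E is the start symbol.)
{ [E → . a B], [E → . b], [E → . g b], [E' → . E] }

First, augment the grammar with E' → E
I₀ = CLOSURE({ [E' → . E] }):
  [E' → . E] has the dot before E: add [E → . a B], [E → . b], [E → . g b]
No further items can be added.

I₀ = { [E → . a B], [E → . b], [E → . g b], [E' → . E] }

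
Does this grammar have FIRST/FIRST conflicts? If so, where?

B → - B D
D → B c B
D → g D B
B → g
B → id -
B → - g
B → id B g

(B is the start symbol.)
Yes. B → '-' B D / B → '-' g on { '-' }; B → id '-' / B → id B g on { 'id' }; D → B c B / D → g D B on { 'g' }

A FIRST/FIRST conflict occurs when two productions N → α and N → β for the same non-terminal have FIRST(α) ∩ FIRST(β) ≠ ∅ (with ε ∈ FIRST of a nullable right-hand side, so two nullable alternatives also conflict).

FIRST sets of the non-terminals at (or reachable through a nullable prefix from) the front of some alternative:
  FIRST(B) = { '-', 'g', 'id' }

Productions for B:
  B → - B D: FIRST = { '-' }
  B → g: FIRST = { 'g' }
  B → id -: FIRST = { 'id' }
  B → - g: FIRST = { '-' }
  B → id B g: FIRST = { 'id' }
Productions for D:
  D → B c B: FIRST = { '-', 'g', 'id' }
  D → g D B: FIRST = { 'g' }

Conflict for B: B → - B D and B → - g
  Overlap: { '-' }
Conflict for B: B → id - and B → id B g
  Overlap: { 'id' }
Conflict for D: D → B c B and D → g D B
  Overlap: { 'g' }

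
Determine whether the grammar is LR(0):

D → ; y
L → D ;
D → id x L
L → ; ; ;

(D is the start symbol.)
Yes, the grammar is LR(0)

Augment with D' → D and build the canonical LR(0) collection (I0 = CLOSURE({[D' → . D]}), then GOTO on every symbol after a dot until no new states appear). It has 12 states:
  I0: { [D → . ; y], [D → . id x L], [D' → . D] }  — shift
  I1: { [D → ; . y] }  — shift
  I2: { [D' → D .] }  — accept
  I3: { [D → id . x L] }  — shift
  I4: { [D → . ; y], [D → . id x L], [D → id x . L], [L → . ; ; ;], [L → . D ;] }  — shift
  I5: { [D → ; . y], [L → ; . ; ;] }  — shift
  I6: { [L → D . ;] }  — shift
  I7: { [D → id x L .] }  — reduce
  I8: { [L → D ; .] }  — reduce
  I9: { [L → ; ; . ;] }  — shift
  I10: { [D → ; y .] }  — reduce
  I11: { [L → ; ; ; .] }  — reduce

Every state is either a pure shift/goto state or contains exactly one complete item and nothing to shift — no conflicts. The grammar is LR(0).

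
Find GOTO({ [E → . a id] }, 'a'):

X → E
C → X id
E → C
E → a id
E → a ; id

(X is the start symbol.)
GOTO(I, 'a') = CLOSURE({ [A → αX.β] : [A → α.Xβ] ∈ I, X = 'a' })

Items with dot before 'a', with the dot advanced:
  [E → . a id] → [E → a . id]
Closure adds nothing (no advanced item has the dot before a non-terminal).

GOTO = { [E → a . id] }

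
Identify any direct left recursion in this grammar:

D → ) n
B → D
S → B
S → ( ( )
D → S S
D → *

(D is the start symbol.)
No direct left recursion

Direct left recursion occurs when N → N α for some non-terminal N (the right-hand side begins with the left-hand side itself).

D → ) n: starts with ')'
B → D: starts with D
S → B: starts with B
S → ( ( ): starts with '('
D → S S: starts with S
D → *: starts with '*'

No direct left recursion found.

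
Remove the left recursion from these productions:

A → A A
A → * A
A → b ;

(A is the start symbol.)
A → * A A'
A → b ; A'
A' → A A'
A' → ε

A is directly left-recursive. The standard transformation for
  A → A α₁ | ... | A α_m | β₁ | ... | β_n
is
  A  → β₁ A' | ... | β_n A'
  A' → α₁ A' | ... | α_m A' | ε

A → * A becomes A → * A A'
A → b ; becomes A → b ; A'
A → A A becomes A' → A A'
Add A' → ε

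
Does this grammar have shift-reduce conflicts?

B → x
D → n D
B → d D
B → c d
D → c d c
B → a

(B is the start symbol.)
A shift-reduce conflict occurs when an LR(0) state has both:
  - a complete (reduce) item [A → α .] (dot at the end), and
  - a shift item [B → β . c γ] (dot before a terminal).

Augment with B' → B and build the canonical LR(0) collection (I0 = CLOSURE({[B' → . B]}), then GOTO on every symbol after a dot until no new states appear). It has 13 states:
  I0: { [B → . a], [B → . c d], [B → . d D], [B → . x], [B' → . B] }  — shift
  I1: { [B' → B .] }  — accept
  I2: { [B → a .] }  — reduce
  I3: { [B → c . d] }  — shift
  I4: { [B → d . D], [D → . c d c], [D → . n D] }  — shift
  I5: { [B → x .] }  — reduce
  I6: { [B → d D .] }  — reduce
  I7: { [D → c . d c] }  — shift
  I8: { [D → . c d c], [D → . n D], [D → n . D] }  — shift
  I9: { [D → n D .] }  — reduce
  I10: { [D → c d . c] }  — shift
  I11: { [D → c d c .] }  — reduce
  I12: { [B → c d .] }  — reduce

No state contains both a complete item and a shift item.

Answer: No shift-reduce conflicts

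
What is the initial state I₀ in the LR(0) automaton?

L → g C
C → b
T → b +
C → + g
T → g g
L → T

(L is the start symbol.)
First, augment the grammar with L' → L
I₀ = CLOSURE({ [L' → . L] }):
  [L' → . L] has the dot before L: add [L → . g C], [L → . T]
  [L → . T] has the dot before T: add [T → . b +], [T → . g g]
No further items can be added.

I₀ = { [L → . T], [L → . g C], [L' → . L], [T → . b +], [T → . g g] }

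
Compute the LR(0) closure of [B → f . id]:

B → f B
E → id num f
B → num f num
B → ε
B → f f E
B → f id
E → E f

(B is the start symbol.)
{ [B → f . id] }

To compute CLOSURE, for each item [A → α.Bβ] where B is a non-terminal, add [B → .γ] for all productions B → γ; repeat for the newly added items until nothing changes.

Start with: [B → f . id]
The dot precedes the terminal id, so nothing is added.

CLOSURE = { [B → f . id] }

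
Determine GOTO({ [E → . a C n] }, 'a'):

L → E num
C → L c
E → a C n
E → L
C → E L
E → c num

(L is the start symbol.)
{ [C → . E L], [C → . L c], [E → . L], [E → . a C n], [E → . c num], [E → a . C n], [L → . E num] }

GOTO(I, 'a') = CLOSURE({ [A → αX.β] : [A → α.Xβ] ∈ I, X = 'a' })

Items with dot before 'a', with the dot advanced:
  [E → . a C n] → [E → a . C n]
Closure of the advanced items:
  [E → a . C n] has the dot before C: add [C → . L c], [C → . E L]
  [C → . L c] has the dot before L: add [L → . E num]
  [C → . E L] has the dot before E: add [E → . a C n], [E → . L], [E → . c num]

GOTO = { [C → . E L], [C → . L c], [E → . L], [E → . a C n], [E → . c num], [E → a . C n], [L → . E num] }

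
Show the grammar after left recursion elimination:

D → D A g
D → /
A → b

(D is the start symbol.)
D is directly left-recursive. The standard transformation for
  A → A α₁ | ... | A α_m | β₁ | ... | β_n
is
  A  → β₁ A' | ... | β_n A'
  A' → α₁ A' | ... | α_m A' | ε

D → / becomes D → / D'
D → D A g becomes D' → A g D'
Add D' → ε

Productions for other non-terminals are unchanged:
  A → b

Resulting grammar:
D → / D'
D' → A g D'
D' → ε
A → b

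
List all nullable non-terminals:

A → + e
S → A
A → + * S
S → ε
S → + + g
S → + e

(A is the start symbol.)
ε-productions: S → ε
So S is immediately nullable.
No further non-terminal can be added: every production for the remaining non-terminals contains a terminal or a non-nullable non-terminal.
Nullable = { 'S' }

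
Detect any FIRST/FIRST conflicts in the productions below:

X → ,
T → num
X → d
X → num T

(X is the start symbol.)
No FIRST/FIRST conflicts.

Productions for X:
  X → ,: FIRST = { ',' }
  X → d: FIRST = { 'd' }
  X → num T: FIRST = { 'num' }
T has only one production, so no FIRST/FIRST conflict is possible there.

All alternatives of each non-terminal have pairwise disjoint FIRST sets.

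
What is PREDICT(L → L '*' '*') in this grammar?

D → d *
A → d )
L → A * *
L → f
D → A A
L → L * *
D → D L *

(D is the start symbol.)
PREDICT(L → L '*' '*') = (FIRST(RHS) \ {ε}) ∪ (FOLLOW(L) if ε ∈ FIRST(RHS), i.e. RHS ⇒* ε)
FIRST(L) = { 'd', 'f' }
FIRST(L '*' '*') = { 'd', 'f' }
ε ∉ FIRST(L '*' '*'), so FOLLOW(L) is not added.
PREDICT(L → L '*' '*') = { 'd', 'f' }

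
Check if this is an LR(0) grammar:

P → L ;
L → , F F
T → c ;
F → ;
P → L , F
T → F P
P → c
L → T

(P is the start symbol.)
No. Shift-reduce conflict between [P → c .] and [T → c . ;]

Augment with P' → P and build the canonical LR(0) collection (I0 = CLOSURE({[P' → . P]}), then GOTO on every symbol after a dot until no new states appear). It has 15 states:
  I0: { [F → . ;], [L → . , F F], [L → . T], [P → . L , F], [P → . L ;], [P → . c], [P' → . P], [T → . F P], [T → . c ;] }  — shift
  I1: { [F → . ;], [L → , . F F] }  — shift
  I2: { [F → ; .] }  — reduce
  I3: { [F → . ;], [L → . , F F], [L → . T], [P → . L , F], [P → . L ;], [P → . c], [T → . F P], [T → . c ;], [T → F . P] }  — shift
  I4: { [P → L . , F], [P → L . ;] }  — shift
  I5: { [P' → P .] }  — accept
  I6: { [L → T .] }  — reduce
  I7: { [P → c .], [T → c . ;] }  — shift, reduce
  I8: { [T → c ; .] }  — reduce
  I9: { [F → . ;], [P → L , . F] }  — shift
  I10: { [P → L ; .] }  — reduce
  I11: { [P → L , F .] }  — reduce
  I12: { [T → F P .] }  — reduce
  I13: { [F → . ;], [L → , F . F] }  — shift
  I14: { [L → , F F .] }  — reduce

Conflict in state I7:
  Shift-reduce conflict between [P → c .] and [T → c . ;]
So the grammar is NOT LR(0).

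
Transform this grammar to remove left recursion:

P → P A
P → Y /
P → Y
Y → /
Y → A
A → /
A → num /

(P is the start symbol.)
P → Y / P'
P → Y P'
P' → A P'
P' → ε
Y → /
Y → A
A → /
A → num /

P is directly left-recursive. The standard transformation for
  A → A α₁ | ... | A α_m | β₁ | ... | β_n
is
  A  → β₁ A' | ... | β_n A'
  A' → α₁ A' | ... | α_m A' | ε

P → Y / becomes P → Y / P'
P → Y becomes P → Y P'
P → P A becomes P' → A P'
Add P' → ε

Productions for other non-terminals are unchanged:
  Y → /
  Y → A
  A → /
  A → num /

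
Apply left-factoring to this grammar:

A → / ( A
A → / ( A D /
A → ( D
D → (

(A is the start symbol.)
Left-factoring transforms A → αβ₁ | αβ₂ into A → αA' and A' → β₁ | β₂
(α is the longest common prefix among the alternatives). Repeat until
no nonterminal has two alternatives with a common prefix.

Round 1: A has alternatives sharing prefix '/ ( A'. Introduce A': A → / ( A A'
  Add: A' → ε
  Add: A' → D /

No remaining common prefixes — done.

Resulting grammar:
A → / ( A A'
A' → ε
A' → D /
A → ( D
D → (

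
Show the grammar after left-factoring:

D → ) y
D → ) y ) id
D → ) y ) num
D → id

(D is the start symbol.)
Left-factoring transforms A → αβ₁ | αβ₂ into A → αA' and A' → β₁ | β₂
(α is the longest common prefix among the alternatives). Repeat until
no nonterminal has two alternatives with a common prefix.

Round 1: D has alternatives sharing prefix ') y'. Introduce D': D → ) y D'
  Add: D' → ε
  Add: D' → ) id
  Add: D' → ) num

Round 2: D' has alternatives sharing prefix ')'. Introduce D'': D' → ) D''
  Add: D'' → id
  Add: D'' → num

No remaining common prefixes — done.

Resulting grammar:
D → ) y D'
D' → ε
D' → ) D''
D'' → id
D'' → num
D → id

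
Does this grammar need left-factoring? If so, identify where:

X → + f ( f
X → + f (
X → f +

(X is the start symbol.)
Left-factoring is needed when two productions for the same non-terminal
share a common prefix on the right-hand side.

Productions for X:
  X → + f ( f
  X → + f (
  X → f +

Found common prefix '+ f (' in productions for X

Answer: Yes, X has productions with common prefix '+ f ('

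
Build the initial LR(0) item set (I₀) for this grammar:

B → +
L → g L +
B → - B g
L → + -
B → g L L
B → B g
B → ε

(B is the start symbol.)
First, augment the grammar with B' → B
I₀ = CLOSURE({ [B' → . B] }):
  [B' → . B] has the dot before B: add [B → . +], [B → . - B g], [B → . g L L], [B → . B g], [B → .]
No further items can be added.

I₀ = { [B → . +], [B → . - B g], [B → . B g], [B → . g L L], [B → .], [B' → . B] }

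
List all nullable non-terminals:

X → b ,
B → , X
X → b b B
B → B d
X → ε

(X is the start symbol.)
{ 'X' }

A non-terminal is nullable if it can derive ε (the empty string): either it has an ε-production, or it has a production whose right-hand side consists entirely of nullable non-terminals.

ε-productions: X → ε
So X is immediately nullable.
No further non-terminal can be added: every production for the remaining non-terminals contains a terminal or a non-nullable non-terminal.
Nullable = { 'X' }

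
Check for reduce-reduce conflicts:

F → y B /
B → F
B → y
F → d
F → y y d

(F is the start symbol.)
A reduce-reduce conflict occurs when an LR(0) state has two complete items [A → α .] and [B → β .] — both call for a reduction, and with no lookahead the parser cannot choose between them.

Augment with F' → F and build the canonical LR(0) collection (I0 = CLOSURE({[F' → . F]}), then GOTO on every symbol after a dot until no new states appear). It has 9 states:
  I0: { [F → . d], [F → . y B /], [F → . y y d], [F' → . F] }  — shift
  I1: { [F' → F .] }  — accept
  I2: { [F → d .] }  — reduce
  I3: { [B → . F], [B → . y], [F → . d], [F → . y B /], [F → . y y d], [F → y . B /], [F → y . y d] }  — shift
  I4: { [F → y B . /] }  — shift
  I5: { [B → F .] }  — reduce
  I6: { [B → . F], [B → . y], [B → y .], [F → . d], [F → . y B /], [F → . y y d], [F → y . B /], [F → y . y d], [F → y y . d] }  — shift, reduce
  I7: { [F → d .], [F → y y d .] }  — 2 reduces
  I8: { [F → y B / .] }  — reduce

I7 contains complete items [F → d .], [F → y y d .] — reduce-reduce conflict.

Answer: Yes — I7: [F → d .] vs [F → y y d .]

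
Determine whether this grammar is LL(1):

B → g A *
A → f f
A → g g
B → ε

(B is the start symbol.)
Yes, the grammar is LL(1).

A grammar is LL(1) if for each non-terminal N with multiple productions, the predict sets of those productions are pairwise disjoint, where PREDICT(N → α) = (FIRST(α) \ {ε}) ∪ (FOLLOW(N) if α ⇒* ε).

Relevant sets:
  FOLLOW(B) = { $ }

For B:
  PREDICT(B → g A '*') = { 'g' }
  PREDICT(B → ε) = { $ }
For A:
  PREDICT(A → f f) = { 'f' }
  PREDICT(A → g g) = { 'g' }

All predict sets are disjoint. The grammar IS LL(1).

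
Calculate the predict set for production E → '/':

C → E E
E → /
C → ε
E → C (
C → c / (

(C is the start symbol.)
{ '/' }

PREDICT(E → '/') = (FIRST(RHS) \ {ε}) ∪ (FOLLOW(E) if ε ∈ FIRST(RHS), i.e. RHS ⇒* ε)
FIRST('/') = { '/' }
ε ∉ FIRST('/'), so FOLLOW(E) is not added.
PREDICT(E → '/') = { '/' }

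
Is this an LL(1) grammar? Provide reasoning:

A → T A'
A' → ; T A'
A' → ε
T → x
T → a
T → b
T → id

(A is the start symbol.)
A grammar is LL(1) if for each non-terminal N with multiple productions, the predict sets of those productions are pairwise disjoint, where PREDICT(N → α) = (FIRST(α) \ {ε}) ∪ (FOLLOW(N) if α ⇒* ε).

Relevant sets:
  FOLLOW(A') = { $ }

For A':
  PREDICT(A' → ';' T A') = { ';' }
  PREDICT(A' → ε) = { $ }
For T:
  PREDICT(T → x) = { 'x' }
  PREDICT(T → a) = { 'a' }
  PREDICT(T → b) = { 'b' }
  PREDICT(T → id) = { 'id' }
A has a single production, so nothing to check there.

All predict sets are disjoint. The grammar IS LL(1).

Answer: Yes, the grammar is LL(1).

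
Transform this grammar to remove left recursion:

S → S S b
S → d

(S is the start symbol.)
S is directly left-recursive. The standard transformation for
  A → A α₁ | ... | A α_m | β₁ | ... | β_n
is
  A  → β₁ A' | ... | β_n A'
  A' → α₁ A' | ... | α_m A' | ε

S → d becomes S → d S'
S → S S b becomes S' → S b S'
Add S' → ε

Resulting grammar:
S → d S'
S' → S b S'
S' → ε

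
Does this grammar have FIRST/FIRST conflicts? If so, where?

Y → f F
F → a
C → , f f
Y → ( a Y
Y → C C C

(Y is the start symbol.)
A FIRST/FIRST conflict occurs when two productions N → α and N → β for the same non-terminal have FIRST(α) ∩ FIRST(β) ≠ ∅ (with ε ∈ FIRST of a nullable right-hand side, so two nullable alternatives also conflict).

FIRST sets of the non-terminals at (or reachable through a nullable prefix from) the front of some alternative:
  FIRST(C) = { ',' }

Productions for Y:
  Y → f F: FIRST = { 'f' }
  Y → ( a Y: FIRST = { '(' }
  Y → C C C: FIRST = { ',' }
F, C have only one production, so no FIRST/FIRST conflict is possible there.

All alternatives of each non-terminal have pairwise disjoint FIRST sets.

Answer: No FIRST/FIRST conflicts.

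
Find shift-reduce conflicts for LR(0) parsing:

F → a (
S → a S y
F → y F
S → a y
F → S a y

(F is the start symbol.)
Augment with F' → F and build the canonical LR(0) collection (I0 = CLOSURE({[F' → . F]}), then GOTO on every symbol after a dot until no new states appear). It has 13 states:
  I0: { [F → . S a y], [F → . a (], [F → . y F], [F' → . F], [S → . a S y], [S → . a y] }  — shift
  I1: { [F' → F .] }  — accept
  I2: { [F → S . a y] }  — shift
  I3: { [F → a . (], [S → . a S y], [S → . a y], [S → a . S y], [S → a . y] }  — shift
  I4: { [F → . S a y], [F → . a (], [F → . y F], [F → y . F], [S → . a S y], [S → . a y] }  — shift
  I5: { [F → y F .] }  — reduce
  I6: { [F → a ( .] }  — reduce
  I7: { [S → a S . y] }  — shift
  I8: { [S → . a S y], [S → . a y], [S → a . S y], [S → a . y] }  — shift
  I9: { [S → a y .] }  — reduce
  I10: { [S → a S y .] }  — reduce
  I11: { [F → S a . y] }  — shift
  I12: { [F → S a y .] }  — reduce

No state contains both a complete item and a shift item.

Answer: No shift-reduce conflicts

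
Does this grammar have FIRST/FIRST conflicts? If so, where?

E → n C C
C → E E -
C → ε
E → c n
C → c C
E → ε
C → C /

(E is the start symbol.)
A FIRST/FIRST conflict occurs when two productions N → α and N → β for the same non-terminal have FIRST(α) ∩ FIRST(β) ≠ ∅ (with ε ∈ FIRST of a nullable right-hand side, so two nullable alternatives also conflict).

FIRST sets of the non-terminals at (or reachable through a nullable prefix from) the front of some alternative:
  FIRST(E) = { 'c', 'n', ε }
  FIRST(C) = { '-', '/', 'c', 'n', ε }

Productions for E:
  E → n C C: FIRST = { 'n' }
  E → c n: FIRST = { 'c' }
  E → ε: FIRST = { ε }
Productions for C:
  C → E E -: FIRST = { '-', 'c', 'n' }
  C → ε: FIRST = { ε }
  C → c C: FIRST = { 'c' }
  C → C /: FIRST = { '-', '/', 'c', 'n' }

Conflict for C: C → E E - and C → c C
  Overlap: { 'c' }
Conflict for C: C → E E - and C → C /
  Overlap: { '-', 'c', 'n' }
Conflict for C: C → c C and C → C /
  Overlap: { 'c' }

Answer: Yes. C → E E '-' / C → c C on { 'c' }; C → E E '-' / C → C '/' on { '-', 'c', 'n' }; C → c C / C → C '/' on { 'c' }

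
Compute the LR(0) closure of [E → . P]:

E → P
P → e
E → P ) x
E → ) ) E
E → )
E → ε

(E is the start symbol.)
{ [E → . P], [P → . e] }

To compute CLOSURE, for each item [A → α.Bβ] where B is a non-terminal, add [B → .γ] for all productions B → γ; repeat for the newly added items until nothing changes.

Start with: [E → . P]
  [E → . P] has the dot before P: add [P → . e]
No further items can be added.

CLOSURE = { [E → . P], [P → . e] }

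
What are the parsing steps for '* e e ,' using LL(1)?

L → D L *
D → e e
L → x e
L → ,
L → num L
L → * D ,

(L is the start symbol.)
Stack is shown with the top on the left.

Stack    Input      Action
--------------------------
L $      * e e , $  output L → * D ,
* D , $  * e e , $  match '*'
D , $    e e , $    output D → e e
e e , $  e e , $    match 'e'
e , $    e , $      match 'e'
, $      , $        match ','
$        $          accept

The string is accepted.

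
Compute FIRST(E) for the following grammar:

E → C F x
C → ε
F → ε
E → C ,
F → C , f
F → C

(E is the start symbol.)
{ ',', 'x' }

FIRST sets of the other non-terminals involved (by the same procedure, iterated to a fixed point):
  FIRST(C) = { ε }
  FIRST(F) = { ',', ε }

From E → C F x:
  - C is a non-terminal: add FIRST(C) \ {ε} = { }
    C is nullable, so continue to the next symbol
  - F is a non-terminal: add FIRST(F) \ {ε} = { ',' }
    F is nullable, so continue to the next symbol
  - x is a terminal: add 'x' and stop
From E → C ,:
  - C is a non-terminal: add FIRST(C) \ {ε} = { }
    C is nullable, so continue to the next symbol
  - ',' is a terminal: add ',' and stop

Collecting: FIRST(E) = { ',', 'x' }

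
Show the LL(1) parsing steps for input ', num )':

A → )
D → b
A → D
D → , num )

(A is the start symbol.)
Stack is shown with the top on the left.

Stack      Input      Action
----------------------------
A $        , num ) $  output A → D
D $        , num ) $  output D → , num )
, num ) $  , num ) $  match ','
num ) $    num ) $    match 'num'
) $        ) $        match ')'
$          $          accept

The string is accepted.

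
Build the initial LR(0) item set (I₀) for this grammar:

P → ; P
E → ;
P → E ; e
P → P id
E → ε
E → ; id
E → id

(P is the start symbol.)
First, augment the grammar with P' → P
I₀ = CLOSURE({ [P' → . P] }):
  [P' → . P] has the dot before P: add [P → . ; P], [P → . E ; e], [P → . P id]
  [P → . E ; e] has the dot before E: add [E → . ;], [E → .], [E → . ; id], [E → . id]
No further items can be added.

I₀ = { [E → . ; id], [E → . ;], [E → . id], [E → .], [P → . ; P], [P → . E ; e], [P → . P id], [P' → . P] }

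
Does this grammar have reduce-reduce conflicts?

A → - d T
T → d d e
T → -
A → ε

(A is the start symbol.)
No reduce-reduce conflicts

A reduce-reduce conflict occurs when an LR(0) state has two complete items [A → α .] and [B → β .] — both call for a reduction, and with no lookahead the parser cannot choose between them.

Augment with A' → A and build the canonical LR(0) collection (I0 = CLOSURE({[A' → . A]}), then GOTO on every symbol after a dot until no new states appear). It has 9 states:
  I0: { [A → . - d T], [A → .], [A' → . A] }  — shift, reduce
  I1: { [A → - . d T] }  — shift
  I2: { [A' → A .] }  — accept
  I3: { [A → - d . T], [T → . -], [T → . d d e] }  — shift
  I4: { [T → - .] }  — reduce
  I5: { [A → - d T .] }  — reduce
  I6: { [T → d . d e] }  — shift
  I7: { [T → d d . e] }  — shift
  I8: { [T → d d e .] }  — reduce

No state contains more than one complete item.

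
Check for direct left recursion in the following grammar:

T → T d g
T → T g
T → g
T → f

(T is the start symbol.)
T → T d g: LEFT RECURSIVE (starts with T)
T → T g: LEFT RECURSIVE (starts with T)
T → g: starts with g
T → f: starts with f

The grammar has direct left recursion on: T.

Answer: Yes, T is left-recursive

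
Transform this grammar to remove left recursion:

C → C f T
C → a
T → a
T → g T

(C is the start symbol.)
C is directly left-recursive. The standard transformation for
  A → A α₁ | ... | A α_m | β₁ | ... | β_n
is
  A  → β₁ A' | ... | β_n A'
  A' → α₁ A' | ... | α_m A' | ε

C → a becomes C → a C'
C → C f T becomes C' → f T C'
Add C' → ε

Productions for other non-terminals are unchanged:
  T → a
  T → g T

Resulting grammar:
C → a C'
C' → f T C'
C' → ε
T → a
T → g T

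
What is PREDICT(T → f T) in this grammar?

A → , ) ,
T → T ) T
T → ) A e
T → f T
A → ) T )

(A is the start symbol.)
PREDICT(T → f T) = (FIRST(RHS) \ {ε}) ∪ (FOLLOW(T) if ε ∈ FIRST(RHS), i.e. RHS ⇒* ε)
FIRST(f T) = { 'f' }
ε ∉ FIRST(f T), so FOLLOW(T) is not added.
PREDICT(T → f T) = { 'f' }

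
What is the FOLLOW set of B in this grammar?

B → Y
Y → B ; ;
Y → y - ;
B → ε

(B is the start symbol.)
{ $, ';' }

To compute FOLLOW(B), find every occurrence of B on a right-hand side N → α B β: add FIRST(β) \ {ε}, and if β is empty or nullable also add FOLLOW(N). Iterate to a fixed point.

B is the start symbol, so $ ∈ FOLLOW(B).
In Y → B ; ;: B is followed by ';' ';', add FIRST(';' ';') \ {ε} = { ';' }

Taking the union: FOLLOW(B) = { $, ';' }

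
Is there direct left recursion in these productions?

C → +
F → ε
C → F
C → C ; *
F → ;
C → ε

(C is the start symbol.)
Yes, C is left-recursive

C → +: starts with '+'
F → ε: starts with ε
C → F: starts with F
C → C ; *: LEFT RECURSIVE (starts with C)
F → ;: starts with ';'
C → ε: starts with ε

The grammar has direct left recursion on: C.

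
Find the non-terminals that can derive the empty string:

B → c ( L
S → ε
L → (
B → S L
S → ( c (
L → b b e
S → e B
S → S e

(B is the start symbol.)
A non-terminal is nullable if it can derive ε (the empty string): either it has an ε-production, or it has a production whose right-hand side consists entirely of nullable non-terminals.

ε-productions: S → ε
So S is immediately nullable.
No further non-terminal can be added: every production for the remaining non-terminals contains a terminal or a non-nullable non-terminal.
Nullable = { 'S' }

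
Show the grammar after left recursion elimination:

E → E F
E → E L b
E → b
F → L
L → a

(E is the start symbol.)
E → b E'
E' → F E'
E' → L b E'
E' → ε
F → L
L → a

E is directly left-recursive. The standard transformation for
  A → A α₁ | ... | A α_m | β₁ | ... | β_n
is
  A  → β₁ A' | ... | β_n A'
  A' → α₁ A' | ... | α_m A' | ε

E → b becomes E → b E'
E → E F becomes E' → F E'
E → E L b becomes E' → L b E'
Add E' → ε

Productions for other non-terminals are unchanged:
  F → L
  L → a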